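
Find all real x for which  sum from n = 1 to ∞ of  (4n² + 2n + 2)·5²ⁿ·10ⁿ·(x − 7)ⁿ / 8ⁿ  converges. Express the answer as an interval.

(871/125, 879/125)

By the ratio test, |a_{n+1}/a_n| = [(4(n+1)² + 2(n+1) + 2)/(4n² + 2n + 2)] · 25·10/8 → 125/4.
Convergence for |x − 7| · 125/4 < 1, i.e. |x − 7| < 4/125. So R = 4/125.
When x = 879/125, the terms do not tend to 0, so the series diverges.
At x = 871/125: the n-th term does not approach 0; divergence by the term test.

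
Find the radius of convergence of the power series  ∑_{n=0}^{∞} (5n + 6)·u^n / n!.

R = ∞

The ratio of consecutive coefficients is (5(n+1) + 6)/(5n + 6) · 1/(n+1) → 0.
Since the limit is 0 < 1 for every u, the series converges on all of ℝ and R = ∞.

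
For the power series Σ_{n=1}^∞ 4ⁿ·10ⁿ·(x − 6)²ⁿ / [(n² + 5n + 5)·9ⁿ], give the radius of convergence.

R = 3√10/20

Apply the ratio test: |a_{n+1}| / |a_n| = [(n² + 5n + 5)/((n+1)² + 5(n+1) + 5)] · 4·10/9, which tends to 40/9 as n → ∞.
Successive powers of (x − 6) differ by 2, so the series converges when |x − 6|² · 40/9 < 1, i.e. |x − 6| < √(9/40). So R = 3√10/20.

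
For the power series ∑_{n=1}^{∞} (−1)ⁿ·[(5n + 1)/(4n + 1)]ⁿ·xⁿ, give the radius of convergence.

R = 4/5

Applying the root test, |a_n|^(1/n) = (5n + 1)/(4n + 1) → 5/4.
The series converges when 5/4 · |x| < 1, giving R = 4/5.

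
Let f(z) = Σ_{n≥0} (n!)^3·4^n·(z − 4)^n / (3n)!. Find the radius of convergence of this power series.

R = 27/4

Apply the ratio test: |a_{n+1}| / |a_n| = (n+1)³/[(3n+1)·(3n+2)·(3n+3)] · 4, which tends to 4/27 as n → ∞.
Hence the series converges for |z − 4| < 1/(4/27) = 27/4, so the radius of convergence is 27/4.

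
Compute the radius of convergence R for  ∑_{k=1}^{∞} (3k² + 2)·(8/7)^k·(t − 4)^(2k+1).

Apply the ratio test: |a_{k+1}| / |a_k| = [(3(k+1)² + 2)/(3k² + 2)] · 8/7, which tends to 8/7 as k → ∞.
Writing y = (t − 4)², the series in y has radius 7/8, so |t − 4| < √(7/8) and R = √14/4.

R = √14/4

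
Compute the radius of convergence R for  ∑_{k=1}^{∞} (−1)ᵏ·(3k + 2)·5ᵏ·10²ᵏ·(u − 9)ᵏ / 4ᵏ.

By the ratio test, |a_{k+1}/a_k| = [(3(k+1) + 2)/(3k + 2)] · 5·100/4 → 125.
Hence the series converges for |u − 9| < 1/(125) = 1/125, so the radius of convergence is 1/125.

R = 1/125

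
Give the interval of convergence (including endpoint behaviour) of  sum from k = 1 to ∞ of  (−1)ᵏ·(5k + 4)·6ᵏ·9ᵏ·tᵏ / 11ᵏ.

(-11/54, 11/54)

Ratio test: |a_{k+1}/a_k| = [(5(k+1) + 4)/(5k + 4)] · 6·9/11 → 54/11 as k → ∞.
The series converges when 54/11 · |t| < 1, giving R = 11/54.
Endpoint t = 11/54: the terms do not tend to 0, so the series diverges.
Check t = -11/54: the k-th term does not approach 0; divergence by the term test.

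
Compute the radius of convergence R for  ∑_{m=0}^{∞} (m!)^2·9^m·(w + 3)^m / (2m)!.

R = 4/9

By the ratio test, |a_{m+1}/a_m| = (m+1)²/[(2m+1)·(2m+2)] · 9 → 9/4.
Hence the series converges for |w + 3| < 1/(9/4) = 4/9, so the radius of convergence is 4/9.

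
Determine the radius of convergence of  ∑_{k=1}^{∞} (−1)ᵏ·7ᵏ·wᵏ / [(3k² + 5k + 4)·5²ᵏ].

Ratio test: |a_{k+1}/a_k| = [(3k² + 5k + 4)/(3(k+1)² + 5(k+1) + 4)] · 7/25 → 7/25 as k → ∞.
The series converges when 7/25 · |w| < 1, giving R = 25/7.

R = 25/7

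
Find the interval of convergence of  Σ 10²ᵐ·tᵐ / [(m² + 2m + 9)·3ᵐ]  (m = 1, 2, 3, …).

The ratio of consecutive coefficients is [(m² + 2m + 9)/((m+1)² + 2(m+1) + 9)] · 100/3 → 100/3.
Hence the series converges for |t| < 1/(100/3) = 3/100, so the radius of convergence is 3/100.
Endpoint t = 3/100: the series is dominated by a constant times Σ 1/m², which converges (p = 2 > 1).
When t = -3/100, absolute convergence follows by limit comparison with Σ 1/m².

[-3/100, 3/100]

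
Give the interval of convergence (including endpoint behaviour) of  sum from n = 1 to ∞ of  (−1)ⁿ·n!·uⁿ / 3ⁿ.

{0}

Ratio test: |a_{n+1}/a_n| = (n+1) · 1/3 → ∞ as n → ∞.
The ratio grows without bound, so the series diverges whenever u ≠ 0; it converges only at u = 0. R = 0.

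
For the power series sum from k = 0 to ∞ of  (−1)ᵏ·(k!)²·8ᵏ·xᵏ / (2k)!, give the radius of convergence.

R = 1/2

Ratio test: |a_{k+1}/a_k| = (k+1)²/[(2k+1)·(2k+2)] · 8 → 2 as k → ∞.
Convergence for |x| · 2 < 1, i.e. |x| < 1/2. So R = 1/2.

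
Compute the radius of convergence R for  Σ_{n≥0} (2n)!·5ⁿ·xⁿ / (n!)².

R = 1/20

Ratio test: |a_{n+1}/a_n| = (2n+1)·(2n+2)/(n+1)² · 5 → 20 as n → ∞.
Convergence for |x| · 20 < 1, i.e. |x| < 1/20. So R = 1/20.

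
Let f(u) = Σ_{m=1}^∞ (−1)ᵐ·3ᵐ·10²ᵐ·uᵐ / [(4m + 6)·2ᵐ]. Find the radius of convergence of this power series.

Ratio test: |a_{m+1}/a_m| = [(4m + 6)/(4(m+1) + 6)] · 3·100/2 → 150 as m → ∞.
The series converges when 150 · |u| < 1, giving R = 1/150.

R = 1/150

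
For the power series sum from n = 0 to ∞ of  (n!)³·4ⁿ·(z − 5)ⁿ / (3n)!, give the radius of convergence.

R = 27/4

The ratio of consecutive coefficients is (n+1)³/[(3n+1)·(3n+2)·(3n+3)] · 4 → 4/27.
Convergence for |z − 5| · 4/27 < 1, i.e. |z − 5| < 27/4. So R = 27/4.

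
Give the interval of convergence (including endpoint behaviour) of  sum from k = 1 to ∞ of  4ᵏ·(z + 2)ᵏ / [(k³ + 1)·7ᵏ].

The ratio of consecutive coefficients is [(k³ + 1)/((k+1)³ + 1)] · 4/7 → 4/7.
Convergence for |z + 2| · 4/7 < 1, i.e. |z + 2| < 7/4. So R = 7/4.
At z = -1/4: absolute convergence follows by limit comparison with Σ 1/k³.
Check z = -15/4: the terms are on the order of 1/k³, so the series converges absolutely by comparison with the p-series (p = 3 > 1).

[-15/4, -1/4]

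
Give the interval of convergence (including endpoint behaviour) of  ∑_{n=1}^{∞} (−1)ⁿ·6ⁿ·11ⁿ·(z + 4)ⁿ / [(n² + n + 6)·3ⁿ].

[-89/22, -87/22]

By the ratio test, |a_{n+1}/a_n| = [(n² + n + 6)/((n+1)² + (n+1) + 6)] · 6·11/3 → 22.
The series converges when 22 · |z + 4| < 1, giving R = 1/22.
At z = -87/22: the terms are on the order of 1/n², so the series converges absolutely by comparison with the p-series (p = 2 > 1).
Check z = -89/22: the series is dominated by a constant times Σ 1/n², which converges (p = 2 > 1).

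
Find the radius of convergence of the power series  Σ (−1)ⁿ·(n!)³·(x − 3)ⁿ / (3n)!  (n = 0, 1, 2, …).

R = 27

By the ratio test, |a_{n+1}/a_n| = (n+1)³/[(3n+1)·(3n+2)·(3n+3)] → 1/27.
Hence the series converges for |x − 3| < 1/(1/27) = 27, so the radius of convergence is 27.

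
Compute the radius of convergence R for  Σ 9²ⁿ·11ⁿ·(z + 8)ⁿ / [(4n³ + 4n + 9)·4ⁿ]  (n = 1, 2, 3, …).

Apply the ratio test: |a_{n+1}| / |a_n| = [(4n³ + 4n + 9)/(4(n+1)³ + 4(n+1) + 9)] · 81·11/4, which tends to 891/4 as n → ∞.
Convergence for |z + 8| · 891/4 < 1, i.e. |z + 8| < 4/891. So R = 4/891.

R = 4/891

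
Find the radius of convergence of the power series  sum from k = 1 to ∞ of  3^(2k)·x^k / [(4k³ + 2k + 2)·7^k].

R = 7/9

By the ratio test, |a_{k+1}/a_k| = [(4k³ + 2k + 2)/(4(k+1)³ + 2(k+1) + 2)] · 9/7 → 9/7.
Convergence for |x| · 9/7 < 1, i.e. |x| < 7/9. So R = 7/9.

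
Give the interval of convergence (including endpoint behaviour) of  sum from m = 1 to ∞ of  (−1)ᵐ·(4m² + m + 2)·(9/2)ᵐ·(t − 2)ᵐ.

(16/9, 20/9)

Apply the ratio test: |a_{m+1}| / |a_m| = [(4(m+1)² + (m+1) + 2)/(4m² + m + 2)] · 9/2, which tends to 9/2 as m → ∞.
Convergence for |t − 2| · 9/2 < 1, i.e. |t − 2| < 2/9. So R = 2/9.
Check t = 20/9: the terms do not tend to 0, so the series diverges.
Check t = 16/9: the m-th term does not approach 0; divergence by the term test.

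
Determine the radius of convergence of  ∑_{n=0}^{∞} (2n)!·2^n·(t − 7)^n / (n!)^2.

The ratio of consecutive coefficients is (2n+1)·(2n+2)/(n+1)² · 2 → 8.
The series converges when 8 · |t − 7| < 1, giving R = 1/8.

R = 1/8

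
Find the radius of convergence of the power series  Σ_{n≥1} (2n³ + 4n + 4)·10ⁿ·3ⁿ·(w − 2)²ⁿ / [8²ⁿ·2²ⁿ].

Apply the ratio test: |a_{n+1}| / |a_n| = [(2(n+1)³ + 4(n+1) + 4)/(2n³ + 4n + 4)] · 10·3/(64·4), which tends to 15/128 as n → ∞.
Writing y = (w − 2)², the series in y has radius 128/15, so |w − 2| < √(128/15) and R = 8√30/15.

R = 8√30/15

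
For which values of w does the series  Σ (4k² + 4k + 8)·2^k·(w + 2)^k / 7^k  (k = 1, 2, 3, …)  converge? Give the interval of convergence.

By the ratio test, |a_{k+1}/a_k| = [(4(k+1)² + 4(k+1) + 8)/(4k² + 4k + 8)] · 2/7 → 2/7.
The series converges when 2/7 · |w + 2| < 1, giving R = 7/2.
When w = 3/2, the terms have absolute value of order k², which does not tend to 0, so the series diverges by the divergence test.
When w = -11/2, the terms do not tend to 0, so the series diverges.

(-11/2, 3/2)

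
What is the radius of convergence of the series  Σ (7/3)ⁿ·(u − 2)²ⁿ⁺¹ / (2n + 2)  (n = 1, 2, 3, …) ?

Apply the ratio test: |a_{n+1}| / |a_n| = [(2n + 2)/(2(n+1) + 2)] · 7/3, which tends to 7/3 as n → ∞.
Since the exponent of (u − 2) increases by 2 each term, convergence requires |u − 2|² < 3/7, hence R = √21/7.

R = √21/7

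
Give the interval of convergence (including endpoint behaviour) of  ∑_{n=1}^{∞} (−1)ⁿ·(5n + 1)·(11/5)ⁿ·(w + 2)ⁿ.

The ratio of consecutive coefficients is [(5(n+1) + 1)/(5n + 1)] · 11/5 → 11/5.
Hence the series converges for |w + 2| < 1/(11/5) = 5/11, so the radius of convergence is 5/11.
When w = -17/11, the terms do not tend to 0, so the series diverges.
Endpoint w = -27/11: the terms do not tend to 0, so the series diverges.

(-27/11, -17/11)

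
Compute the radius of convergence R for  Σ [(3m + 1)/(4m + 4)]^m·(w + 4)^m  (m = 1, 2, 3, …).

R = 4/3

Root test: |a_m|^(1/m) = (3m + 1)/(4m + 4) → 3/4.
The series converges when 3/4 · |w + 4| < 1, giving R = 4/3.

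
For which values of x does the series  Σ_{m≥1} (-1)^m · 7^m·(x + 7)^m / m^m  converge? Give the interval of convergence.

(−∞, ∞)

Root test: |a_m|^(1/m) = 7/m → 0.
The limit is 0 for every x, so R = ∞.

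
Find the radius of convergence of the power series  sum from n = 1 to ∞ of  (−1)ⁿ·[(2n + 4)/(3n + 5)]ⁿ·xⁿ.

By the Cauchy root test, |a_n|^(1/n) = (2n + 4)/(3n + 5) → 2/3.
Thus R = 1/(2/3) = 3/2.

R = 3/2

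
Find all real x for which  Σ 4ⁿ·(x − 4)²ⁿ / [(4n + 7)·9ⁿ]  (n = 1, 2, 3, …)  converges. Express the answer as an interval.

(5/2, 11/2)

By the ratio test, |a_{n+1}/a_n| = [(4n + 7)/(4(n+1) + 7)] · 4/9 → 4/9.
Successive powers of (x − 4) differ by 2, so the series converges when |x − 4|² · 4/9 < 1, i.e. |x − 4| < √(9/4) = 3/2. So R = 3/2.
Endpoint x = 11/2: the terms behave like c/n; limit comparison with the harmonic series gives divergence.
At x = 5/2: the terms behave like c/n; limit comparison with the harmonic series gives divergence.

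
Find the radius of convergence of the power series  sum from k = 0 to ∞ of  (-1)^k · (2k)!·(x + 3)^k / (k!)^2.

R = 1/4

Ratio test: |a_{k+1}/a_k| = (2k+1)·(2k+2)/(k+1)² → 4 as k → ∞.
Hence the series converges for |x + 3| < 1/(4) = 1/4, so the radius of convergence is 1/4.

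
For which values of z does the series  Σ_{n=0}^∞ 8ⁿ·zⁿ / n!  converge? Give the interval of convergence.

Apply the ratio test: |a_{n+1}| / |a_n| = 8 · 1/(n+1), which tends to 0 as n → ∞.
Since the limit is 0 < 1 for every z, the series converges on all of ℝ and R = ∞.

(−∞, ∞)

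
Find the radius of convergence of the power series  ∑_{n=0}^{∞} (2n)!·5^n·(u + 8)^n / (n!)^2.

R = 1/20

By the ratio test, |a_{n+1}/a_n| = (2n+1)·(2n+2)/(n+1)² · 5 → 20.
Hence the series converges for |u + 8| < 1/(20) = 1/20, so the radius of convergence is 1/20.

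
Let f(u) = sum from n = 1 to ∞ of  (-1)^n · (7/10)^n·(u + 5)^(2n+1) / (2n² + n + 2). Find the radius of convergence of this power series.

Apply the ratio test: |a_{n+1}| / |a_n| = [(2n² + n + 2)/(2(n+1)² + (n+1) + 2)] · 7/10, which tends to 7/10 as n → ∞.
Successive powers of (u + 5) differ by 2, so the series converges when |u + 5|² · 7/10 < 1, i.e. |u + 5| < √(10/7). So R = √70/7.

R = √70/7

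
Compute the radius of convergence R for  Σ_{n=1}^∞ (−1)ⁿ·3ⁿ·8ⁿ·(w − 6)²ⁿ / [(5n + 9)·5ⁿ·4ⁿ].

R = √30/6

The ratio of consecutive coefficients is [(5n + 9)/(5(n+1) + 9)] · 3·8/(5·4) → 6/5.
Since the exponent of (w − 6) increases by 2 each term, convergence requires |w − 6|² < 5/6, hence R = √30/6.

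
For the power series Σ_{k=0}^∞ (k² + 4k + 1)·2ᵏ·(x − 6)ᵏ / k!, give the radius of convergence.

R = ∞

The ratio of consecutive coefficients is ((k+1)² + 4(k+1) + 1)/(k² + 4k + 1) · 2 · 1/(k+1) → 0.
Since the limit is 0 < 1 for every x, the series converges on all of ℝ and R = ∞.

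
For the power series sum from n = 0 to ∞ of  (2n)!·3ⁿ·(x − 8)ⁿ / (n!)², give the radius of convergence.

Ratio test: |a_{n+1}/a_n| = (2n+1)·(2n+2)/(n+1)² · 3 → 12 as n → ∞.
The series converges when 12 · |x − 8| < 1, giving R = 1/12.

R = 1/12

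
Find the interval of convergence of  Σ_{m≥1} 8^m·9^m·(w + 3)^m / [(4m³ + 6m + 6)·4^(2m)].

Ratio test: |a_{m+1}/a_m| = [(4m³ + 6m + 6)/(4(m+1)³ + 6(m+1) + 6)] · 8·9/16 → 9/2 as m → ∞.
Convergence for |w + 3| · 9/2 < 1, i.e. |w + 3| < 2/9. So R = 2/9.
Endpoint w = -25/9: the series is dominated by a constant times Σ 1/m³, which converges (p = 3 > 1).
At w = -29/9: absolute convergence follows by limit comparison with Σ 1/m³.

[-29/9, -25/9]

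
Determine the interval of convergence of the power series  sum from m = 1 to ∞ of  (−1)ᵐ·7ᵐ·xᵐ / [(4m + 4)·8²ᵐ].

(-64/7, 64/7]

The ratio of consecutive coefficients is [(4m + 4)/(4(m+1) + 4)] · 7/64 → 7/64.
Convergence for |x| · 7/64 < 1, i.e. |x| < 64/7. So R = 64/7.
When x = 64/7, the terms alternate in sign and decrease monotonically to 0 in absolute value (size ~ c/m), so the alternating series test gives convergence.
At x = -64/7: the terms are asymptotic to a nonzero constant times 1/m, so the series diverges by limit comparison with Σ 1/m.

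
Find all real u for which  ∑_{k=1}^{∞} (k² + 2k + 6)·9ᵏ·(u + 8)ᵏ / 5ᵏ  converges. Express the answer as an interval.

The ratio of consecutive coefficients is [((k+1)² + 2(k+1) + 6)/(k² + 2k + 6)] · 9/5 → 9/5.
Hence the series converges for |u + 8| < 1/(9/5) = 5/9, so the radius of convergence is 5/9.
At u = -67/9: the terms have absolute value of order k², which does not tend to 0, so the series diverges by the divergence test.
Check u = -77/9: the k-th term does not approach 0; divergence by the term test.

(-77/9, -67/9)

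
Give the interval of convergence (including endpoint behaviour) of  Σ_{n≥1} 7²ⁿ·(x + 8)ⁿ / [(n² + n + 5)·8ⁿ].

The ratio of consecutive coefficients is [(n² + n + 5)/((n+1)² + (n+1) + 5)] · 49/8 → 49/8.
Thus R = 1/(49/8) = 8/49.
Check x = -384/49: the terms are on the order of 1/n², so the series converges absolutely by comparison with the p-series (p = 2 > 1).
Check x = -400/49: absolute convergence follows by limit comparison with Σ 1/n².

[-400/49, -384/49]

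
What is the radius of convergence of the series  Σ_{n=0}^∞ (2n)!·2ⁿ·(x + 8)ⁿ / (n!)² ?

The ratio of consecutive coefficients is (2n+1)·(2n+2)/(n+1)² · 2 → 8.
Convergence for |x + 8| · 8 < 1, i.e. |x + 8| < 1/8. So R = 1/8.

R = 1/8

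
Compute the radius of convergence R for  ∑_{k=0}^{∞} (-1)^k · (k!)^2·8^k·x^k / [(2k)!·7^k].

By the ratio test, |a_{k+1}/a_k| = (k+1)²/[(2k+1)·(2k+2)] · 8/7 → 2/7.
The series converges when 2/7 · |x| < 1, giving R = 7/2.

R = 7/2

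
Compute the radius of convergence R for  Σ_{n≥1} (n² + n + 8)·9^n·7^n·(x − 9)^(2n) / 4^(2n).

Ratio test: |a_{n+1}/a_n| = [((n+1)² + (n+1) + 8)/(n² + n + 8)] · 9·7/16 → 63/16 as n → ∞.
Since the exponent of (x − 9) increases by 2 each term, convergence requires |x − 9|² < 16/63, hence R = 4√7/21.

R = 4√7/21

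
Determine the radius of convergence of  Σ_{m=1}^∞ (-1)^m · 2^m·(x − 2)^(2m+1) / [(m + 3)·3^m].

R = √6/2

By the ratio test, |a_{m+1}/a_m| = [(m + 3)/((m+1) + 3)] · 2/3 → 2/3.
Successive powers of (x − 2) differ by 2, so the series converges when |x − 2|² · 2/3 < 1, i.e. |x − 2| < √(3/2). So R = √6/2.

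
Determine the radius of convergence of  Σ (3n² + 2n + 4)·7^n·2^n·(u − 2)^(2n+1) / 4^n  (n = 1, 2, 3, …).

The ratio of consecutive coefficients is [(3(n+1)² + 2(n+1) + 4)/(3n² + 2n + 4)] · 7·2/4 → 7/2.
Successive powers of (u − 2) differ by 2, so the series converges when |u − 2|² · 7/2 < 1, i.e. |u − 2| < √(2/7). So R = √14/7.

R = √14/7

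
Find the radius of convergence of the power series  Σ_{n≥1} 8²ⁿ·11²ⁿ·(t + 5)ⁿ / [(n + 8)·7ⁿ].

Ratio test: |a_{n+1}/a_n| = [(n + 8)/((n+1) + 8)] · 64·121/7 → 7744/7 as n → ∞.
Hence the series converges for |t + 5| < 1/(7744/7) = 7/7744, so the radius of convergence is 7/7744.

R = 7/7744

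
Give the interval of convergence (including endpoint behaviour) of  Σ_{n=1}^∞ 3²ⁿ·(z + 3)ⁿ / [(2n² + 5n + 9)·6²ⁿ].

By the ratio test, |a_{n+1}/a_n| = [(2n² + 5n + 9)/(2(n+1)² + 5(n+1) + 9)] · 9/36 → 1/4.
Thus R = 1/(1/4) = 4.
When z = 1, the terms are on the order of 1/n², so the series converges absolutely by comparison with the p-series (p = 2 > 1).
Endpoint z = -7: the series is dominated by a constant times Σ 1/n², which converges (p = 2 > 1).

[-7, 1]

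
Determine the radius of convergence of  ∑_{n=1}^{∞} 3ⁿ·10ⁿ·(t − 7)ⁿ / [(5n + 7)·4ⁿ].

R = 2/15

By the ratio test, |a_{n+1}/a_n| = [(5n + 7)/(5(n+1) + 7)] · 3·10/4 → 15/2.
The series converges when 15/2 · |t − 7| < 1, giving R = 2/15.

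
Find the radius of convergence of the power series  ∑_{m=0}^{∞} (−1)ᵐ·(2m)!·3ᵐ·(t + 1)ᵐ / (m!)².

By the ratio test, |a_{m+1}/a_m| = (2m+1)·(2m+2)/(m+1)² · 3 → 12.
Convergence for |t + 1| · 12 < 1, i.e. |t + 1| < 1/12. So R = 1/12.

R = 1/12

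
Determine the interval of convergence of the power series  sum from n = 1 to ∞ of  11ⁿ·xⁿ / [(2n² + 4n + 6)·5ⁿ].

[-5/11, 5/11]

Apply the ratio test: |a_{n+1}| / |a_n| = [(2n² + 4n + 6)/(2(n+1)² + 4(n+1) + 6)] · 11/5, which tends to 11/5 as n → ∞.
Thus R = 1/(11/5) = 5/11.
Check x = 5/11: the series is dominated by a constant times Σ 1/n², which converges (p = 2 > 1).
At x = -5/11: the series is dominated by a constant times Σ 1/n², which converges (p = 2 > 1).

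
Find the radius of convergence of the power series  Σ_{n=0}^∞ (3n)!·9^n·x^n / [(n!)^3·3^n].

R = 1/81

By the ratio test, |a_{n+1}/a_n| = (3n+1)·(3n+2)·(3n+3)/(n+1)³ · 9/3 → 81.
The series converges when 81 · |x| < 1, giving R = 1/81.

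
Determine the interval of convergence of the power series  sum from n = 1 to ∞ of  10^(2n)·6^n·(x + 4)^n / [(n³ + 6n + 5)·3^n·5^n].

By the ratio test, |a_{n+1}/a_n| = [(n³ + 6n + 5)/((n+1)³ + 6(n+1) + 5)] · 100·6/(3·5) → 40.
The series converges when 40 · |x + 4| < 1, giving R = 1/40.
At x = -159/40: absolute convergence follows by limit comparison with Σ 1/n³.
At x = -161/40: absolute convergence follows by limit comparison with Σ 1/n³.

[-161/40, -159/40]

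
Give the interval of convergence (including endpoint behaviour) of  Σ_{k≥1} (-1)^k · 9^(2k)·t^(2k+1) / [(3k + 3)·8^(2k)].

The ratio of consecutive coefficients is [(3k + 3)/(3(k+1) + 3)] · 81/64 → 81/64.
Successive powers of t differ by 2, so the series converges when |t|² · 81/64 < 1, i.e. |t| < √(64/81) = 8/9. So R = 8/9.
At t = 8/9: the terms alternate in sign and decrease monotonically to 0 in absolute value (size ~ c/k), so the alternating series test gives convergence.
Endpoint t = -8/9: the terms alternate in sign and decrease monotonically to 0 in absolute value (size ~ c/k), so the alternating series test gives convergence.

[-8/9, 8/9]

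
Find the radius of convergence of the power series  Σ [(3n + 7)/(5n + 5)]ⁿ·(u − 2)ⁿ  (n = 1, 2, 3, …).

R = 5/3

Root test: |a_n|^(1/n) = (3n + 7)/(5n + 5) → 3/5.
The series converges when 3/5 · |u − 2| < 1, giving R = 5/3.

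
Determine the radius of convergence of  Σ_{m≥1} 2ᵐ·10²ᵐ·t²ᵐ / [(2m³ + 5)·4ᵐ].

Apply the ratio test: |a_{m+1}| / |a_m| = [(2m³ + 5)/(2(m+1)³ + 5)] · 2·100/4, which tends to 50 as m → ∞.
Writing y = t², the series in y has radius 1/50, so |t| < √(1/50) and R = √2/10.

R = √2/10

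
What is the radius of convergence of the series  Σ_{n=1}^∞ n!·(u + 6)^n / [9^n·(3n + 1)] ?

R = 0

The ratio of consecutive coefficients is (n+1) · 1/9 · (3n + 1)/(3(n+1) + 1) → ∞.
The ratio grows without bound, so the series diverges whenever (u + 6) ≠ 0; it converges only at u = -6. R = 0.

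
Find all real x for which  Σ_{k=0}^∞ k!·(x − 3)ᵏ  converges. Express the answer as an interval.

{3}

Apply the ratio test: |a_{k+1}| / |a_k| = (k+1), which tends to ∞ as k → ∞.
Since the ratio → ∞, the series diverges for every x ≠ 3, and R = 0.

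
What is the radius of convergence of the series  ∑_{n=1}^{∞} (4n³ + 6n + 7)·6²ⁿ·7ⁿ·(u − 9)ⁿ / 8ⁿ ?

R = 2/63

By the ratio test, |a_{n+1}/a_n| = [(4(n+1)³ + 6(n+1) + 7)/(4n³ + 6n + 7)] · 36·7/8 → 63/2.
The series converges when 63/2 · |u − 9| < 1, giving R = 2/63.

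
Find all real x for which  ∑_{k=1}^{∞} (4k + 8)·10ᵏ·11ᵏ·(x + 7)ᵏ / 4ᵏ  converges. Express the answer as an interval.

(-387/55, -383/55)

By the ratio test, |a_{k+1}/a_k| = [(4(k+1) + 8)/(4k + 8)] · 10·11/4 → 55/2.
Thus R = 1/(55/2) = 2/55.
Endpoint x = -383/55: the k-th term does not approach 0; divergence by the term test.
Endpoint x = -387/55: the terms do not tend to 0, so the series diverges.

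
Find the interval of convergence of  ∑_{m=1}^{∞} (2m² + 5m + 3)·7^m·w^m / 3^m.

The ratio of consecutive coefficients is [(2(m+1)² + 5(m+1) + 3)/(2m² + 5m + 3)] · 7/3 → 7/3.
The series converges when 7/3 · |w| < 1, giving R = 3/7.
When w = 3/7, the terms do not tend to 0, so the series diverges.
At w = -3/7: the m-th term does not approach 0; divergence by the term test.

(-3/7, 3/7)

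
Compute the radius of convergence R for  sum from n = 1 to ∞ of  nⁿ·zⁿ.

R = 0

Applying the root test, |a_n|^(1/n) = n → ∞.
Since the n-th root of |a_n| is unbounded, the series converges only at z = 0; R = 0.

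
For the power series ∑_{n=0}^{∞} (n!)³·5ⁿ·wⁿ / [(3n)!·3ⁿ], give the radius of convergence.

By the ratio test, |a_{n+1}/a_n| = (n+1)³/[(3n+1)·(3n+2)·(3n+3)] · 5/3 → 5/81.
The series converges when 5/81 · |w| < 1, giving R = 81/5.

R = 81/5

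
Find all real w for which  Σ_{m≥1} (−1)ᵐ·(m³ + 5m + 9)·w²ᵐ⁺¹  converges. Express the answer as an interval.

Ratio test: |a_{m+1}/a_m| = ((m+1)³ + 5(m+1) + 9)/(m³ + 5m + 9) → 1 as m → ∞.
Successive powers of w differ by 2, so the series converges when |w|² · 1 < 1, i.e. |w| < √(1) = 1. So R = 1.
When w = 1, the m-th term does not approach 0; divergence by the term test.
When w = -1, the terms do not tend to 0, so the series diverges.

(-1, 1)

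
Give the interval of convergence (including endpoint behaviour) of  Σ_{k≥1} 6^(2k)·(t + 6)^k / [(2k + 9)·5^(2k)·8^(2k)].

By the ratio test, |a_{k+1}/a_k| = [(2k + 9)/(2(k+1) + 9)] · 36/(25·64) → 9/400.
Thus R = 1/(9/400) = 400/9.
Endpoint t = 346/9: the terms behave like c/k; limit comparison with the harmonic series gives divergence.
When t = -454/9, an alternating series whose terms decrease to 0 in absolute value, so it converges by the Leibniz criterion.

[-454/9, 346/9)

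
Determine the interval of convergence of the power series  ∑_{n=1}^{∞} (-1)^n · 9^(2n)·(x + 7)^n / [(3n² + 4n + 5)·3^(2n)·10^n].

[-73/9, -53/9]

By the ratio test, |a_{n+1}/a_n| = [(3n² + 4n + 5)/(3(n+1)² + 4(n+1) + 5)] · 81/(9·10) → 9/10.
The series converges when 9/10 · |x + 7| < 1, giving R = 10/9.
At x = -53/9: the terms are on the order of 1/n², so the series converges absolutely by comparison with the p-series (p = 2 > 1).
Check x = -73/9: the series is dominated by a constant times Σ 1/n², which converges (p = 2 > 1).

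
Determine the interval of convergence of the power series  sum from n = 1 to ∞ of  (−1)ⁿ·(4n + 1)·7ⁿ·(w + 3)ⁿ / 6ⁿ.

Ratio test: |a_{n+1}/a_n| = [(4(n+1) + 1)/(4n + 1)] · 7/6 → 7/6 as n → ∞.
Convergence for |w + 3| · 7/6 < 1, i.e. |w + 3| < 6/7. So R = 6/7.
Endpoint w = -15/7: the n-th term does not approach 0; divergence by the term test.
Endpoint w = -27/7: the terms do not tend to 0, so the series diverges.

(-27/7, -15/7)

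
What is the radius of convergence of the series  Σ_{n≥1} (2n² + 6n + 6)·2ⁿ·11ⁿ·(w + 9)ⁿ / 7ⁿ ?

R = 7/22

Apply the ratio test: |a_{n+1}| / |a_n| = [(2(n+1)² + 6(n+1) + 6)/(2n² + 6n + 6)] · 2·11/7, which tends to 22/7 as n → ∞.
Convergence for |w + 9| · 22/7 < 1, i.e. |w + 9| < 7/22. So R = 7/22.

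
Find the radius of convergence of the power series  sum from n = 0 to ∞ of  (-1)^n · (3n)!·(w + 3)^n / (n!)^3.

R = 1/27

Ratio test: |a_{n+1}/a_n| = (3n+1)·(3n+2)·(3n+3)/(n+1)³ → 27 as n → ∞.
The series converges when 27 · |w + 3| < 1, giving R = 1/27.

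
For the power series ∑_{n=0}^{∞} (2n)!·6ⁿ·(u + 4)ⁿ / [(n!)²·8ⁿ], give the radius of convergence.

By the ratio test, |a_{n+1}/a_n| = (2n+1)·(2n+2)/(n+1)² · 6/8 → 3.
Hence the series converges for |u + 4| < 1/(3) = 1/3, so the radius of convergence is 1/3.

R = 1/3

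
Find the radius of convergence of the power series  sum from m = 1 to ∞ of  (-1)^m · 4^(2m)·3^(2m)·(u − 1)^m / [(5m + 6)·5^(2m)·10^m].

Apply the ratio test: |a_{m+1}| / |a_m| = [(5m + 6)/(5(m+1) + 6)] · 16·9/(25·10), which tends to 72/125 as m → ∞.
Convergence for |u − 1| · 72/125 < 1, i.e. |u − 1| < 125/72. So R = 125/72.

R = 125/72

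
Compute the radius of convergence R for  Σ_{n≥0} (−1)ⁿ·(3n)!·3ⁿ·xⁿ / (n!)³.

Ratio test: |a_{n+1}/a_n| = (3n+1)·(3n+2)·(3n+3)/(n+1)³ · 3 → 81 as n → ∞.
Convergence for |x| · 81 < 1, i.e. |x| < 1/81. So R = 1/81.

R = 1/81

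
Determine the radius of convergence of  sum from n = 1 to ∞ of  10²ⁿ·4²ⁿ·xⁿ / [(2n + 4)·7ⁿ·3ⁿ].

R = 21/1600

Apply the ratio test: |a_{n+1}| / |a_n| = [(2n + 4)/(2(n+1) + 4)] · 100·16/(7·3), which tends to 1600/21 as n → ∞.
Thus R = 1/(1600/21) = 21/1600.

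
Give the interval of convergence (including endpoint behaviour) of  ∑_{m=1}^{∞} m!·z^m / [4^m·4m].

By the ratio test, |a_{m+1}/a_m| = (m+1) · 1/4 · 4m/4(m+1) → ∞.
The terms grow without bound for any z ≠ 0, so R = 0 (convergence only at z = 0).

{0}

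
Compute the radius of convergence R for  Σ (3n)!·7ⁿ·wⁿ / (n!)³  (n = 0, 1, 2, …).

R = 1/189

By the ratio test, |a_{n+1}/a_n| = (3n+1)·(3n+2)·(3n+3)/(n+1)³ · 7 → 189.
Hence the series converges for |w| < 1/(189) = 1/189, so the radius of convergence is 1/189.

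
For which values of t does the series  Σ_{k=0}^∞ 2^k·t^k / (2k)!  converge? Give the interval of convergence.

The ratio of consecutive coefficients is 2 · 1/[(2k+1)·(2k+2)] → 0.
The limit is 0, so the series converges for all t; R = ∞.

(−∞, ∞)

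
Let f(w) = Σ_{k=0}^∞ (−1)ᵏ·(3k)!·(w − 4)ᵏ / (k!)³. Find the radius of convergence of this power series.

Apply the ratio test: |a_{k+1}| / |a_k| = (3k+1)·(3k+2)·(3k+3)/(k+1)³, which tends to 27 as k → ∞.
Hence the series converges for |w − 4| < 1/(27) = 1/27, so the radius of convergence is 1/27.

R = 1/27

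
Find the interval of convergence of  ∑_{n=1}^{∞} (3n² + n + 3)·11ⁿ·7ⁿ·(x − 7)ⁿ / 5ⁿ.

(534/77, 544/77)

Ratio test: |a_{n+1}/a_n| = [(3(n+1)² + (n+1) + 3)/(3n² + n + 3)] · 11·7/5 → 77/5 as n → ∞.
Hence the series converges for |x − 7| < 1/(77/5) = 5/77, so the radius of convergence is 5/77.
When x = 544/77, the terms have absolute value of order n², which does not tend to 0, so the series diverges by the divergence test.
When x = 534/77, the n-th term does not approach 0; divergence by the term test.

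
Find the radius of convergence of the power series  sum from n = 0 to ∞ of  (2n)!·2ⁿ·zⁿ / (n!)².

By the ratio test, |a_{n+1}/a_n| = (2n+1)·(2n+2)/(n+1)² · 2 → 8.
The series converges when 8 · |z| < 1, giving R = 1/8.

R = 1/8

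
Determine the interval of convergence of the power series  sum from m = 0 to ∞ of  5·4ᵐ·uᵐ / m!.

Apply the ratio test: |a_{m+1}| / |a_m| = 5/5 · 4 · 1/(m+1), which tends to 0 as m → ∞.
The ratio tends to 0 regardless of u, hence R = ∞.

(−∞, ∞)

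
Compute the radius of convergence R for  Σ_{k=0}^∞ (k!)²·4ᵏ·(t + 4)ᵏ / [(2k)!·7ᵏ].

Ratio test: |a_{k+1}/a_k| = (k+1)²/[(2k+1)·(2k+2)] · 4/7 → 1/7 as k → ∞.
Convergence for |t + 4| · 1/7 < 1, i.e. |t + 4| < 7. So R = 7.

R = 7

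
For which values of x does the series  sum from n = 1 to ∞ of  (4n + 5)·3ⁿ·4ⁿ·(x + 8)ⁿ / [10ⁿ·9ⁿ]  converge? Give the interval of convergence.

(-31/2, -1/2)

By the ratio test, |a_{n+1}/a_n| = [(4(n+1) + 5)/(4n + 5)] · 3·4/(10·9) → 2/15.
Hence the series converges for |x + 8| < 1/(2/15) = 15/2, so the radius of convergence is 15/2.
When x = -1/2, the terms do not tend to 0, so the series diverges.
Endpoint x = -31/2: the n-th term does not approach 0; divergence by the term test.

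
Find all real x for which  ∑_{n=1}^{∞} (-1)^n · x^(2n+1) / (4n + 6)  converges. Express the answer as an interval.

Apply the ratio test: |a_{n+1}| / |a_n| = (4n + 6)/(4(n+1) + 6), which tends to 1 as n → ∞.
Writing y = x², the series in y has radius 1, so |x| < √(1) = 1 and R = 1.
Check x = 1: convergence follows from the alternating series test (terms decrease monotonically to 0).
When x = -1, the terms alternate in sign and decrease monotonically to 0 in absolute value (size ~ c/n), so the alternating series test gives convergence.

[-1, 1]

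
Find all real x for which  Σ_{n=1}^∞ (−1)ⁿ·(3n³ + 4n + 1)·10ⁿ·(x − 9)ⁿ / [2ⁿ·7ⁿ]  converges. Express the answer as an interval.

(38/5, 52/5)

Apply the ratio test: |a_{n+1}| / |a_n| = [(3(n+1)³ + 4(n+1) + 1)/(3n³ + 4n + 1)] · 10/(2·7), which tends to 5/7 as n → ∞.
Hence the series converges for |x − 9| < 1/(5/7) = 7/5, so the radius of convergence is 7/5.
Check x = 52/5: the terms have absolute value of order n³, which does not tend to 0, so the series diverges by the divergence test.
Check x = 38/5: the terms do not tend to 0, so the series diverges.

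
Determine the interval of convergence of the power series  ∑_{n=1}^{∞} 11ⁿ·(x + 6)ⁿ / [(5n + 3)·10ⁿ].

[-76/11, -56/11)

Apply the ratio test: |a_{n+1}| / |a_n| = [(5n + 3)/(5(n+1) + 3)] · 11/10, which tends to 11/10 as n → ∞.
Hence the series converges for |x + 6| < 1/(11/10) = 10/11, so the radius of convergence is 10/11.
Check x = -56/11: comparison with the harmonic series Σ 1/n shows the series diverges.
When x = -76/11, an alternating series whose terms decrease to 0 in absolute value, so it converges by the Leibniz criterion.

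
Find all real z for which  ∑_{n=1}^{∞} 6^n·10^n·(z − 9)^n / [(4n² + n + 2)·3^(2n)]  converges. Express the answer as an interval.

[177/20, 183/20]

The ratio of consecutive coefficients is [(4n² + n + 2)/(4(n+1)² + (n+1) + 2)] · 6·10/9 → 20/3.
The series converges when 20/3 · |z − 9| < 1, giving R = 3/20.
Endpoint z = 183/20: the series is dominated by a constant times Σ 1/n², which converges (p = 2 > 1).
Endpoint z = 177/20: absolute convergence follows by limit comparison with Σ 1/n².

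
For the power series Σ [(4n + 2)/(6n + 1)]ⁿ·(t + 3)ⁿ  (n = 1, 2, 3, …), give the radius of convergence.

Root test: |a_n|^(1/n) = (4n + 2)/(6n + 1) → 2/3.
Convergence for |t + 3| · 2/3 < 1, i.e. |t + 3| < 3/2. So R = 3/2.

R = 3/2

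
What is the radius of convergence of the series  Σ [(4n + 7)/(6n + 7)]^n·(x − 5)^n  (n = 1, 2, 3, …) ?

Applying the root test, |a_n|^(1/n) = (4n + 7)/(6n + 7) → 2/3.
The series converges when 2/3 · |x − 5| < 1, giving R = 3/2.

R = 3/2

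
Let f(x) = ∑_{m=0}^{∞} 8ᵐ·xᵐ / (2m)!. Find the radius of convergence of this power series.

R = ∞

By the ratio test, |a_{m+1}/a_m| = 8 · 1/[(2m+1)·(2m+2)] → 0.
Since the limit is 0 < 1 for every x, the series converges on all of ℝ and R = ∞.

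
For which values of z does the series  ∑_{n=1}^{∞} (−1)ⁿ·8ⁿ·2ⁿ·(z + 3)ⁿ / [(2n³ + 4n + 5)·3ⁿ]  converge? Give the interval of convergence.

The ratio of consecutive coefficients is [(2n³ + 4n + 5)/(2(n+1)³ + 4(n+1) + 5)] · 8·2/3 → 16/3.
Thus R = 1/(16/3) = 3/16.
When z = -45/16, absolute convergence follows by limit comparison with Σ 1/n³.
At z = -51/16: the series is dominated by a constant times Σ 1/n³, which converges (p = 3 > 1).

[-51/16, -45/16]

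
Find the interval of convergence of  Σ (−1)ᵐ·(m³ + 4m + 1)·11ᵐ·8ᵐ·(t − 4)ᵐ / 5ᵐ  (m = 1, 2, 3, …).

(347/88, 357/88)

Apply the ratio test: |a_{m+1}| / |a_m| = [((m+1)³ + 4(m+1) + 1)/(m³ + 4m + 1)] · 11·8/5, which tends to 88/5 as m → ∞.
Convergence for |t − 4| · 88/5 < 1, i.e. |t − 4| < 5/88. So R = 5/88.
Endpoint t = 357/88: the m-th term does not approach 0; divergence by the term test.
Check t = 347/88: the terms do not tend to 0, so the series diverges.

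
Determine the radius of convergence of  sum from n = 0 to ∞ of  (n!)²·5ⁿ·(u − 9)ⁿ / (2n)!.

Apply the ratio test: |a_{n+1}| / |a_n| = (n+1)²/[(2n+1)·(2n+2)] · 5, which tends to 5/4 as n → ∞.
The series converges when 5/4 · |u − 9| < 1, giving R = 4/5.

R = 4/5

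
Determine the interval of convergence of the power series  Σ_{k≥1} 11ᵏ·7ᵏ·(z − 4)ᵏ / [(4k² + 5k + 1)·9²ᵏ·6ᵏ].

[-178/77, 794/77]

Ratio test: |a_{k+1}/a_k| = [(4k² + 5k + 1)/(4(k+1)² + 5(k+1) + 1)] · 11·7/(81·6) → 77/486 as k → ∞.
The series converges when 77/486 · |z − 4| < 1, giving R = 486/77.
Endpoint z = 794/77: the terms are on the order of 1/k², so the series converges absolutely by comparison with the p-series (p = 2 > 1).
Check z = -178/77: absolute convergence follows by limit comparison with Σ 1/k².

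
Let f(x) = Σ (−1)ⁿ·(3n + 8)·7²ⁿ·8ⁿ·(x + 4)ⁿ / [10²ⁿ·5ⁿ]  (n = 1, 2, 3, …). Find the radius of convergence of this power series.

Apply the ratio test: |a_{n+1}| / |a_n| = [(3(n+1) + 8)/(3n + 8)] · 49·8/(100·5), which tends to 98/125 as n → ∞.
Hence the series converges for |x + 4| < 1/(98/125) = 125/98, so the radius of convergence is 125/98.

R = 125/98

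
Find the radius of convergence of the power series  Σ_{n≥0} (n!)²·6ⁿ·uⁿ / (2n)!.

R = 2/3

Apply the ratio test: |a_{n+1}| / |a_n| = (n+1)²/[(2n+1)·(2n+2)] · 6, which tends to 3/2 as n → ∞.
The series converges when 3/2 · |u| < 1, giving R = 2/3.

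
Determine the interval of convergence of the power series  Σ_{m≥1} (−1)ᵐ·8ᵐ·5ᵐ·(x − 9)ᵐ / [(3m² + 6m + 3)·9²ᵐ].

[279/40, 441/40]

The ratio of consecutive coefficients is [(3m² + 6m + 3)/(3(m+1)² + 6(m+1) + 3)] · 8·5/81 → 40/81.
The series converges when 40/81 · |x − 9| < 1, giving R = 81/40.
Endpoint x = 441/40: absolute convergence follows by limit comparison with Σ 1/m².
Endpoint x = 279/40: the terms are on the order of 1/m², so the series converges absolutely by comparison with the p-series (p = 2 > 1).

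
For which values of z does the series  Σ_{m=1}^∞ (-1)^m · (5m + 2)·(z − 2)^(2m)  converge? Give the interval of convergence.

The ratio of consecutive coefficients is (5(m+1) + 2)/(5m + 2) → 1.
Successive powers of (z − 2) differ by 2, so the series converges when |z − 2|² · 1 < 1, i.e. |z − 2| < √(1) = 1. So R = 1.
At z = 3: the m-th term does not approach 0; divergence by the term test.
Check z = 1: the terms have absolute value of order m, which does not tend to 0, so the series diverges by the divergence test.

(1, 3)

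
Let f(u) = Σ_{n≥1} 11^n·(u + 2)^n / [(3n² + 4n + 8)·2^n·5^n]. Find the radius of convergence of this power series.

R = 10/11

By the ratio test, |a_{n+1}/a_n| = [(3n² + 4n + 8)/(3(n+1)² + 4(n+1) + 8)] · 11/(2·5) → 11/10.
Convergence for |u + 2| · 11/10 < 1, i.e. |u + 2| < 10/11. So R = 10/11.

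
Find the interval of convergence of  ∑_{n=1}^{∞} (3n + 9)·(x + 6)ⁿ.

Apply the ratio test: |a_{n+1}| / |a_n| = (3(n+1) + 9)/(3n + 9), which tends to 1 as n → ∞.
Convergence for |x + 6| < 1, so R = 1.
Check x = -5: the terms have absolute value of order n, which does not tend to 0, so the series diverges by the divergence test.
At x = -7: the terms have absolute value of order n, which does not tend to 0, so the series diverges by the divergence test.

(-7, -5)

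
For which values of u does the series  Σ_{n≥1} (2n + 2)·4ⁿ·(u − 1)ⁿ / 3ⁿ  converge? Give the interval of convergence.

Ratio test: |a_{n+1}/a_n| = [(2(n+1) + 2)/(2n + 2)] · 4/3 → 4/3 as n → ∞.
The series converges when 4/3 · |u − 1| < 1, giving R = 3/4.
When u = 7/4, the terms have absolute value of order n, which does not tend to 0, so the series diverges by the divergence test.
Endpoint u = 1/4: the n-th term does not approach 0; divergence by the term test.

(1/4, 7/4)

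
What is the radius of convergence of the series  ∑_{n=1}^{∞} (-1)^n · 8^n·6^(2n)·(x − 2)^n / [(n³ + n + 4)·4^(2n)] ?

R = 1/18

Ratio test: |a_{n+1}/a_n| = [(n³ + n + 4)/((n+1)³ + (n+1) + 4)] · 8·36/16 → 18 as n → ∞.
Thus R = 1/(18) = 1/18.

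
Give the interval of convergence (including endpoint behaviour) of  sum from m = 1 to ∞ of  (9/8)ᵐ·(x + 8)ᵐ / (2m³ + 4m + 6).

Apply the ratio test: |a_{m+1}| / |a_m| = [(2m³ + 4m + 6)/(2(m+1)³ + 4(m+1) + 6)] · 9/8, which tends to 9/8 as m → ∞.
The series converges when 9/8 · |x + 8| < 1, giving R = 8/9.
Endpoint x = -64/9: the terms are on the order of 1/m³, so the series converges absolutely by comparison with the p-series (p = 3 > 1).
Check x = -80/9: absolute convergence follows by limit comparison with Σ 1/m³.

[-80/9, -64/9]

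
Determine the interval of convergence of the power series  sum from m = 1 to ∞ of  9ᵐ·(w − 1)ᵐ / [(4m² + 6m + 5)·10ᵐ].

Apply the ratio test: |a_{m+1}| / |a_m| = [(4m² + 6m + 5)/(4(m+1)² + 6(m+1) + 5)] · 9/10, which tends to 9/10 as m → ∞.
Hence the series converges for |w − 1| < 1/(9/10) = 10/9, so the radius of convergence is 10/9.
When w = 19/9, absolute convergence follows by limit comparison with Σ 1/m².
When w = -1/9, the series is dominated by a constant times Σ 1/m², which converges (p = 2 > 1).

[-1/9, 19/9]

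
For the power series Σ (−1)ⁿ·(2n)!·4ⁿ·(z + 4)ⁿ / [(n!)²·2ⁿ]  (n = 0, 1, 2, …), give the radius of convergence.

Ratio test: |a_{n+1}/a_n| = (2n+1)·(2n+2)/(n+1)² · 4/2 → 8 as n → ∞.
Hence the series converges for |z + 4| < 1/(8) = 1/8, so the radius of convergence is 1/8.

R = 1/8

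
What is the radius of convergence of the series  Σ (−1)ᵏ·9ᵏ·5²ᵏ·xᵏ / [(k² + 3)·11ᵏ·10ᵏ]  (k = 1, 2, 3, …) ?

R = 22/45

Apply the ratio test: |a_{k+1}| / |a_k| = [(k² + 3)/((k+1)² + 3)] · 9·25/(11·10), which tends to 45/22 as k → ∞.
The series converges when 45/22 · |x| < 1, giving R = 22/45.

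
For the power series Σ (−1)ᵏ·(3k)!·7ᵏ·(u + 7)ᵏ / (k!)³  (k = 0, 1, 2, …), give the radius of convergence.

Ratio test: |a_{k+1}/a_k| = (3k+1)·(3k+2)·(3k+3)/(k+1)³ · 7 → 189 as k → ∞.
Hence the series converges for |u + 7| < 1/(189) = 1/189, so the radius of convergence is 1/189.

R = 1/189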